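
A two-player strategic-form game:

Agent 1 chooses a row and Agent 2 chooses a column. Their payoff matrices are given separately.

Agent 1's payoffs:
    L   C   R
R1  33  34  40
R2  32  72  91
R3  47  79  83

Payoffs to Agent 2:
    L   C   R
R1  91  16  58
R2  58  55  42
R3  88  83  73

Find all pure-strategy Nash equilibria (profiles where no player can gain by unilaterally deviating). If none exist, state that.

Pure NE: (R3, L)

Check each profile: it is a Nash equilibrium iff no player can strictly gain by switching unilaterally.
(R1, L): Agent 1 can switch to R3 (33 → 47). Not NE.
(R1, C): Agent 1 can switch to R2 (34 → 72). Not NE.
(R1, R): Agent 1 can switch to R2 (40 → 91). Not NE.
(R2, L): Agent 1 can switch to R1 (32 → 33). Not NE.
(R2, C): Agent 1 can switch to R3 (72 → 79). Not NE.
(R2, R): Agent 2 can switch to L (42 → 58). Not NE.
(R3, L): Agent 1 gets 47, best alternative 33; Agent 2 gets 88, best alternative 83. No profitable deviation — NE.
(R3, C): Agent 2 can switch to L (83 → 88). Not NE.
(R3, R): Agent 1 can switch to R2 (83 → 91). Not NE.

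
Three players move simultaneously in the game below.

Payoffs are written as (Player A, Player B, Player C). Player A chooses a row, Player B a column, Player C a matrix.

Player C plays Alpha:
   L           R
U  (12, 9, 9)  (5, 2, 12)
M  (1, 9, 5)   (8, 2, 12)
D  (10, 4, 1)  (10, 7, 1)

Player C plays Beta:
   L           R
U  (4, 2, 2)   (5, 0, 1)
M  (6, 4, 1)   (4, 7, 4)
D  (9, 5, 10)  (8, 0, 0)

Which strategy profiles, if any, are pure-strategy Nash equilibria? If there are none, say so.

Pure-strategy Nash equilibria: (U, L, Alpha); (D, L, Beta); (D, R, Alpha)

Player A against (L, Alpha): payoffs 12, 1, 10 → best response U.
Player A against (L, Beta): payoffs 4, 6, 9 → best response D.
Player A against (R, Alpha): payoffs 5, 8, 10 → best response D.
Player A against (R, Beta): payoffs 5, 4, 8 → best response D.
Player B against (U, Alpha): payoffs 9, 2 → best response L.
Player B against (U, Beta): payoffs 2, 0 → best response L.
Player B against (M, Alpha): payoffs 9, 2 → best response L.
Player B against (M, Beta): payoffs 4, 7 → best response R.
Player B against (D, Alpha): payoffs 4, 7 → best response R.
Player B against (D, Beta): payoffs 5, 0 → best response L.
Player C against (U, L): payoffs 9, 2 → best response Alpha.
Player C against (U, R): payoffs 12, 1 → best response Alpha.
Player C against (M, L): payoffs 5, 1 → best response Alpha.
Player C against (M, R): payoffs 12, 4 → best response Alpha.
Player C against (D, L): payoffs 1, 10 → best response Beta.
Player C against (D, R): payoffs 1, 0 → best response Alpha.
Mutual best responses: (U, L, Alpha); (D, L, Beta); (D, R, Alpha).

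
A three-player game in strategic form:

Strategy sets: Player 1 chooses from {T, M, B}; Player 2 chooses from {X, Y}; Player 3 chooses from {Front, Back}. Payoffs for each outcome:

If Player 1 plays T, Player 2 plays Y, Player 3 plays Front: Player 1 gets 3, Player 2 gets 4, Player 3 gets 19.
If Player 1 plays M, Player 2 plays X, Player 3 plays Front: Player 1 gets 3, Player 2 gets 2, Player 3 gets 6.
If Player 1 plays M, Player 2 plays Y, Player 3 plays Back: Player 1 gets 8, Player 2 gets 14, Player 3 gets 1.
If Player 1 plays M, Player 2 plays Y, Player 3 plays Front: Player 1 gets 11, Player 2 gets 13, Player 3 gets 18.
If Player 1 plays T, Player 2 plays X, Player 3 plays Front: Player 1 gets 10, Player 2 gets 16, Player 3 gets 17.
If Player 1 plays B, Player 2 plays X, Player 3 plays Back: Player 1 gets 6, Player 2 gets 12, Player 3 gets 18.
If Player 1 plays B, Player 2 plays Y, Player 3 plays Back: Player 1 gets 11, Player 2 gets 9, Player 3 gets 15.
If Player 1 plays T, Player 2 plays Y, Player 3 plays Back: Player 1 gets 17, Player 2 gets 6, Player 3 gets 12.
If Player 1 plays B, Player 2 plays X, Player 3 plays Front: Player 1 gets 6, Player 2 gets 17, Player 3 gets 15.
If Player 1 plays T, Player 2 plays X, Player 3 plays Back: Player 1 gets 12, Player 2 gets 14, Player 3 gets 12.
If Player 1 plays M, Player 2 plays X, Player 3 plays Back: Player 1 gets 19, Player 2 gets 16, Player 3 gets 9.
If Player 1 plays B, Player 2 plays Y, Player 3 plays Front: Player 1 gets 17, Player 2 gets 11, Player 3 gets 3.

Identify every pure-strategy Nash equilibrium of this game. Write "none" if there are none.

Player 1 against (X, Front): payoffs 10, 3, 6 → best response T.
Player 1 against (X, Back): payoffs 12, 19, 6 → best response M.
Player 1 against (Y, Front): payoffs 3, 11, 17 → best response B.
Player 1 against (Y, Back): payoffs 17, 8, 11 → best response T.
Player 2 against (T, Front): payoffs 16, 4 → best response X.
Player 2 against (T, Back): payoffs 14, 6 → best response X.
Player 2 against (M, Front): payoffs 2, 13 → best response Y.
Player 2 against (M, Back): payoffs 16, 14 → best response X.
Player 2 against (B, Front): payoffs 17, 11 → best response X.
Player 2 against (B, Back): payoffs 12, 9 → best response X.
Player 3 against (T, X): payoffs 17, 12 → best response Front.
Player 3 against (T, Y): payoffs 19, 12 → best response Front.
Player 3 against (M, X): payoffs 6, 9 → best response Back.
Player 3 against (M, Y): payoffs 18, 1 → best response Front.
Player 3 against (B, X): payoffs 15, 18 → best response Back.
Player 3 against (B, Y): payoffs 3, 15 → best response Back.
Mutual best responses: (T, X, Front); (M, X, Back).

The pure Nash equilibria are (T, X, Front); (M, X, Back).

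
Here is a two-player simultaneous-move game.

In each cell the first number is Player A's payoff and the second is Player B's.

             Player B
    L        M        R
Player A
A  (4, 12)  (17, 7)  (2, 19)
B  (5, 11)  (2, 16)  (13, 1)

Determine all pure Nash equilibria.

There is no pure-strategy Nash equilibrium.

(A, L): Player A can switch to B (4 → 5). Not NE.
(A, M): Player B can switch to L (7 → 12). Not NE.
(A, R): Player A can switch to B (2 → 13). Not NE.
(B, L): Player B can switch to M (11 → 16). Not NE.
(B, M): Player A can switch to A (2 → 17). Not NE.
(B, R): Player B can switch to L (1 → 11). Not NE.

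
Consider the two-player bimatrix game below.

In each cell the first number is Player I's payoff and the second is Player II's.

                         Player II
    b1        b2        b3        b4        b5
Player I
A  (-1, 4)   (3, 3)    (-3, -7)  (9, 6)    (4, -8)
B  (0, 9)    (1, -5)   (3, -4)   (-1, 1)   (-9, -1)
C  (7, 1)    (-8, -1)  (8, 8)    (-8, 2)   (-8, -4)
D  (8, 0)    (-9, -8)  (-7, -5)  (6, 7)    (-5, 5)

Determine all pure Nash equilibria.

Check each profile: it is a Nash equilibrium iff no player can strictly gain by switching unilaterally.
(A, b1): Player I can switch to B (-1 → 0). Not NE.
(A, b2): Player II can switch to b1 (3 → 4). Not NE.
(A, b3): Player I can switch to B (-3 → 3). Not NE.
(A, b4): Player I gets 9, best alternative 6; Player II gets 6, best alternative 4. No profitable deviation — NE.
(A, b5): Player II can switch to b1 (-8 → 4). Not NE.
(B, b1): Player I can switch to C (0 → 7). Not NE.
(B, b2): Player I can switch to A (1 → 3). Not NE.
(C, b3): Player I gets 8, best alternative 3; Player II gets 8, best alternative 2. No profitable deviation — NE.
(The remaining 12 profiles each have a profitable deviation by the same check.)

The pure Nash equilibria are (A, b4) and (C, b3).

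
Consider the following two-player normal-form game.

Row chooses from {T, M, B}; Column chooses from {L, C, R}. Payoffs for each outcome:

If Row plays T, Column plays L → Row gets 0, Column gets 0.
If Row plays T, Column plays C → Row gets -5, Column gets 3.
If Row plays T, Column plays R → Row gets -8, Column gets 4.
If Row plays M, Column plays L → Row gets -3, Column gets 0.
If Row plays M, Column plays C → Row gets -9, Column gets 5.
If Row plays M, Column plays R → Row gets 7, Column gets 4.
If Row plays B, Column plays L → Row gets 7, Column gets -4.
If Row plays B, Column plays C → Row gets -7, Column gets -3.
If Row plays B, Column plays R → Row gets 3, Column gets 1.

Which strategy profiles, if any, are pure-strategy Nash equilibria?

No pure-strategy Nash equilibrium.

Row against L: payoffs 0, -3, 7 → best response B.
Row against C: payoffs -5, -9, -7 → best response T.
Row against R: payoffs -8, 7, 3 → best response M.
Column against T: payoffs 0, 3, 4 → best response R.
Column against M: payoffs 0, 5, 4 → best response C.
Column against B: payoffs -4, -3, 1 → best response R.
No profile is a mutual best response for all players.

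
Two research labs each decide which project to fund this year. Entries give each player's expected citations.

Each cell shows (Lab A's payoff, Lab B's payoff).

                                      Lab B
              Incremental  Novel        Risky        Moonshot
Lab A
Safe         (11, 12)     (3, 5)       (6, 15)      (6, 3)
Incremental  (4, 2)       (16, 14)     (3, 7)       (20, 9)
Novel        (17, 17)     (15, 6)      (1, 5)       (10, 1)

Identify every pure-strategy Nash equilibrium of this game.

Pure-strategy Nash equilibria: (Safe, Risky) and (Incremental, Novel) and (Novel, Incremental)

Check each profile: it is a Nash equilibrium iff no player can strictly gain by switching unilaterally.
(Safe, Incremental): Lab A can switch to Novel (11 → 17). Not NE.
(Safe, Novel): Lab A can switch to Incremental (3 → 16). Not NE.
(Safe, Risky): Lab A gets 6, best alternative 3; Lab B gets 15, best alternative 12. No profitable deviation — NE.
(Safe, Moonshot): Lab A can switch to Incremental (6 → 20). Not NE.
(Incremental, Incremental): Lab A can switch to Safe (4 → 11). Not NE.
(Incremental, Novel): Lab A gets 16, best alternative 15; Lab B gets 14, best alternative 9. No profitable deviation — NE.
(Incremental, Risky): Lab A can switch to Safe (3 → 6). Not NE.
(Incremental, Moonshot): Lab B can switch to Novel (9 → 14). Not NE.
(Novel, Incremental): Lab A gets 17, best alternative 11; Lab B gets 17, best alternative 6. No profitable deviation — NE.
(Novel, Novel): Lab A can switch to Incremental (15 → 16). Not NE.
(Novel, Risky): Lab A can switch to Safe (1 → 6). Not NE.
(Novel, Moonshot): Lab A can switch to Incremental (10 → 20). Not NE.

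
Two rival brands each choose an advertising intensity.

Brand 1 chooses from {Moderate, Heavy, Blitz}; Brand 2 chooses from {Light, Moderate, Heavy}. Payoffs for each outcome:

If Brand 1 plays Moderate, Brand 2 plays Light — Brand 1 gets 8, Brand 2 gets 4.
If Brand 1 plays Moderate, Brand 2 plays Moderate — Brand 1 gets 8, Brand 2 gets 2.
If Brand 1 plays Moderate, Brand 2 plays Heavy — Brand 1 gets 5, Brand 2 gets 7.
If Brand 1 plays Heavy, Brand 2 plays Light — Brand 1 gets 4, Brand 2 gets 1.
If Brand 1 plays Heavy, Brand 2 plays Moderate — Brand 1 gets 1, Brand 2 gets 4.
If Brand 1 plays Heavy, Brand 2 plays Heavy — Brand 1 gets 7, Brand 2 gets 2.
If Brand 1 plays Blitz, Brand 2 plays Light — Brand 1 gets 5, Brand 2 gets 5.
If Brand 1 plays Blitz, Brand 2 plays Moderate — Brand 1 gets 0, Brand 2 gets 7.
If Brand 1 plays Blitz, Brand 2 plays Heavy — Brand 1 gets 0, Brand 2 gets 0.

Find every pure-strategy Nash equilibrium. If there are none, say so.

(Moderate, Light): Brand 2 can switch to Heavy (4 → 7). Not NE.
(Moderate, Moderate): Brand 2 can switch to Light (2 → 4). Not NE.
(Moderate, Heavy): Brand 1 can switch to Heavy (5 → 7). Not NE.
(Heavy, Light): Brand 1 can switch to Moderate (4 → 8). Not NE.
(Heavy, Moderate): Brand 1 can switch to Moderate (1 → 8). Not NE.
(Heavy, Heavy): Brand 2 can switch to Moderate (2 → 4). Not NE.
(Blitz, Light): Brand 1 can switch to Moderate (5 → 8). Not NE.
(Blitz, Moderate): Brand 1 can switch to Moderate (0 → 8). Not NE.
(Blitz, Heavy): Brand 1 can switch to Moderate (0 → 5). Not NE.

There is no pure-strategy Nash equilibrium.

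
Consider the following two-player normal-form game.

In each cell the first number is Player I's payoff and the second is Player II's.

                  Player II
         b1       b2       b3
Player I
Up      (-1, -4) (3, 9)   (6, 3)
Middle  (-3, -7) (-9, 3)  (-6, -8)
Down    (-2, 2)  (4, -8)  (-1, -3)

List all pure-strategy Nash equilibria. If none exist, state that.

There is no pure-strategy Nash equilibrium.

(Up, b1): Player II can switch to b2 (-4 → 9). Not NE.
(Up, b2): Player I can switch to Down (3 → 4). Not NE.
(Up, b3): Player II can switch to b2 (3 → 9). Not NE.
(Middle, b1): Player I can switch to Up (-3 → -1). Not NE.
(Middle, b2): Player I can switch to Up (-9 → 3). Not NE.
(Middle, b3): Player I can switch to Up (-6 → 6). Not NE.
(Down, b1): Player I can switch to Up (-2 → -1). Not NE.
(Down, b2): Player II can switch to b1 (-8 → 2). Not NE.
(The remaining 1 profile has a profitable deviation by the same check.)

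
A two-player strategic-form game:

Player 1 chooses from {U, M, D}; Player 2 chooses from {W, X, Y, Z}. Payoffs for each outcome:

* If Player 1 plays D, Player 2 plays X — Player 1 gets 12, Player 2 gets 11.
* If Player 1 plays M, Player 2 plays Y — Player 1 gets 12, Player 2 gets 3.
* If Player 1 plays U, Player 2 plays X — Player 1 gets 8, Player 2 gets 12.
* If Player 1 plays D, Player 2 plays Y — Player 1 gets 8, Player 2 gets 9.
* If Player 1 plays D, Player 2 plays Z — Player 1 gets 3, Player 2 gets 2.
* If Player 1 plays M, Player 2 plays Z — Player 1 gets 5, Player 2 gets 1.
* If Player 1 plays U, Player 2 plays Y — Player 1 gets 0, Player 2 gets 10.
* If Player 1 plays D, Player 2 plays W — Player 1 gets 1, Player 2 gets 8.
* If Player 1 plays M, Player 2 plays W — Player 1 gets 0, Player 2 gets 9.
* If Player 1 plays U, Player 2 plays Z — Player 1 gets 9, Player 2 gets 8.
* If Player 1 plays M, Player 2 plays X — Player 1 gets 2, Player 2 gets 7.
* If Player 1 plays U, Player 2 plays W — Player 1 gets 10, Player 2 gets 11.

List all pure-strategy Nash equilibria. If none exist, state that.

For each strategy profile, look for a profitable unilateral deviation.
(U, W): Player 2 can switch to X (11 → 12). Not NE.
(U, X): Player 1 can switch to D (8 → 12). Not NE.
(U, Y): Player 1 can switch to M (0 → 12). Not NE.
(U, Z): Player 2 can switch to W (8 → 11). Not NE.
(M, W): Player 1 can switch to U (0 → 10). Not NE.
(M, X): Player 1 can switch to U (2 → 8). Not NE.
(M, Y): Player 2 can switch to W (3 → 9). Not NE.
(M, Z): Player 1 can switch to U (5 → 9). Not NE.
(D, X): Player 1 gets 12, best alternative 8; Player 2 gets 11, best alternative 9. No profitable deviation — NE.
(The remaining 3 profiles each have a profitable deviation by the same check.)

(D, X)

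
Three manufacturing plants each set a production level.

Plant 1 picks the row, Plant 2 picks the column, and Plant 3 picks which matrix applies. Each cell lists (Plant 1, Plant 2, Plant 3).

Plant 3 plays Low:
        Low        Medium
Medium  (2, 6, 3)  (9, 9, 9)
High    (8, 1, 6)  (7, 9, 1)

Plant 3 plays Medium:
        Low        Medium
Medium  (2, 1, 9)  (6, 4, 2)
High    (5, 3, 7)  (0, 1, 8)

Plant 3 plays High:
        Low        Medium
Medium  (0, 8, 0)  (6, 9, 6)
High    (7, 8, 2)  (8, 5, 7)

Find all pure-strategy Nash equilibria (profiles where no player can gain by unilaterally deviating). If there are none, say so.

(Medium, Low, Low): Plant 1 can switch to High (2 → 8). Not NE.
(Medium, Low, Medium): Plant 1 can switch to High (2 → 5). Not NE.
(Medium, Low, High): Plant 1 can switch to High (0 → 7). Not NE.
(Medium, Medium, Low): Plant 1 gets 9, best alternative 7; Plant 2 gets 9, best alternative 6; Plant 3 gets 9, best alternative 6. No profitable deviation — NE.
(Medium, Medium, Medium): Plant 3 can switch to Low (2 → 9). Not NE.
(Medium, Medium, High): Plant 1 can switch to High (6 → 8). Not NE.
(High, Low, Low): Plant 2 can switch to Medium (1 → 9). Not NE.
(High, Low, Medium): Plant 1 gets 5, best alternative 2; Plant 2 gets 3, best alternative 1; Plant 3 gets 7, best alternative 6. No profitable deviation — NE.
(The remaining 4 profiles each have a profitable deviation by the same check.)

(Medium, Medium, Low), (High, Low, Medium)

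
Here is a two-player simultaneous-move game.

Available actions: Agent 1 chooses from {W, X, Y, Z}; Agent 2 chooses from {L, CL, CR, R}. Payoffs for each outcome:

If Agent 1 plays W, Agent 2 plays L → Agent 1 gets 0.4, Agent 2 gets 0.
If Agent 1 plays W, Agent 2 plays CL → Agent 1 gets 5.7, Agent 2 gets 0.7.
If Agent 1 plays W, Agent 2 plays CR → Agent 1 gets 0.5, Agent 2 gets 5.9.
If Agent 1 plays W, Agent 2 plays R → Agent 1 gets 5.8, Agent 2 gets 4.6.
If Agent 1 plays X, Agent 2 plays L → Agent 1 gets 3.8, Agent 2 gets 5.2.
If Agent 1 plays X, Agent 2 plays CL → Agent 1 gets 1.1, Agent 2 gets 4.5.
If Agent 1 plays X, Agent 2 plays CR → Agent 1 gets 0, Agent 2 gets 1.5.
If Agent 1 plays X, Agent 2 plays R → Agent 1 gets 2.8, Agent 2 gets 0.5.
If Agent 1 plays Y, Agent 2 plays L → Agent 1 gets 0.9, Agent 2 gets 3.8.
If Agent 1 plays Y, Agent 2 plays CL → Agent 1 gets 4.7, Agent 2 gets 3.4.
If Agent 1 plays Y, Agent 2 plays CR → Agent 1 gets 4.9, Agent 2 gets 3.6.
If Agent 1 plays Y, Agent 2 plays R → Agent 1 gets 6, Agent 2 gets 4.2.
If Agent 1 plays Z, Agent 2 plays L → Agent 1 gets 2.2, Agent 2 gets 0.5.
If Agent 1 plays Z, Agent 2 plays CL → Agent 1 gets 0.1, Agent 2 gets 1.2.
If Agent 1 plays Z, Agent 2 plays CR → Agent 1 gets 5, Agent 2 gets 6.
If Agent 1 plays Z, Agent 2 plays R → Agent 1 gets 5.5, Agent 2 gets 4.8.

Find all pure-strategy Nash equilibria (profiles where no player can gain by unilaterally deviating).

Agent 1 against L: payoffs 0.4, 3.8, 0.9, 2.2 → best response X.
Agent 1 against CL: payoffs 5.7, 1.1, 4.7, 0.1 → best response W.
Agent 1 against CR: payoffs 0.5, 0, 4.9, 5 → best response Z.
Agent 1 against R: payoffs 5.8, 2.8, 6, 5.5 → best response Y.
Agent 2 against W: payoffs 0, 0.7, 5.9, 4.6 → best response CR.
Agent 2 against X: payoffs 5.2, 4.5, 1.5, 0.5 → best response L.
Agent 2 against Y: payoffs 3.8, 3.4, 3.6, 4.2 → best response R.
Agent 2 against Z: payoffs 0.5, 1.2, 6, 4.8 → best response CR.
Mutual best responses: (X, L); (Y, R); (Z, CR).

(X, L), (Y, R), (Z, CR)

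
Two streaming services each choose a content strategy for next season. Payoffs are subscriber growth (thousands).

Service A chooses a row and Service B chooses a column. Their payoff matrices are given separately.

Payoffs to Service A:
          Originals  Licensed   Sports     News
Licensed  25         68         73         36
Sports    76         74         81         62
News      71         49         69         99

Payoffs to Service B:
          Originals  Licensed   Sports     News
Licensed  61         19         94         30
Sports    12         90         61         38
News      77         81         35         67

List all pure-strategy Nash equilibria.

Pure NE: (Sports, Licensed)

Service A against Originals: payoffs 25, 76, 71 → best response Sports.
Service A against Licensed: payoffs 68, 74, 49 → best response Sports.
Service A against Sports: payoffs 73, 81, 69 → best response Sports.
Service A against News: payoffs 36, 62, 99 → best response News.
Service B against Licensed: payoffs 61, 19, 94, 30 → best response Sports.
Service B against Sports: payoffs 12, 90, 61, 38 → best response Licensed.
Service B against News: payoffs 77, 81, 35, 67 → best response Licensed.
Mutual best responses: (Sports, Licensed).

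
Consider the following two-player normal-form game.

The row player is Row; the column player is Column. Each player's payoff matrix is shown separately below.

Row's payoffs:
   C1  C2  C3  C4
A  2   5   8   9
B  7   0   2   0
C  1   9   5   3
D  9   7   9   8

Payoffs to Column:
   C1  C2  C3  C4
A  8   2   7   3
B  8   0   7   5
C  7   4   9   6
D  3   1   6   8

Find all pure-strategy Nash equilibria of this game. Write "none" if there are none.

For each player, find the best response to each opponent profile; mutual best responses are the pure NE.
Row against C1: payoffs 2, 7, 1, 9 → best response D.
Row against C2: payoffs 5, 0, 9, 7 → best response C.
Row against C3: payoffs 8, 2, 5, 9 → best response D.
Row against C4: payoffs 9, 0, 3, 8 → best response A.
Column against A: payoffs 8, 2, 7, 3 → best response C1.
Column against B: payoffs 8, 0, 7, 5 → best response C1.
Column against C: payoffs 7, 4, 9, 6 → best response C3.
Column against D: payoffs 3, 1, 6, 8 → best response C4.
No profile is a mutual best response for all players.

No pure-strategy Nash equilibrium.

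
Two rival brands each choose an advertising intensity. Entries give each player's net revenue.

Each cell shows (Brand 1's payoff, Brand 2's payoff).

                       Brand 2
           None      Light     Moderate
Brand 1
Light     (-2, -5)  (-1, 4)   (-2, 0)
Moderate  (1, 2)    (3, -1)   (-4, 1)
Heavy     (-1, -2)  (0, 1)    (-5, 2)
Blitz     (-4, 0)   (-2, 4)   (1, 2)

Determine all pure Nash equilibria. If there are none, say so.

(Light, None): Brand 1 can switch to Moderate (-2 → 1). Not NE.
(Light, Light): Brand 1 can switch to Moderate (-1 → 3). Not NE.
(Light, Moderate): Brand 1 can switch to Blitz (-2 → 1). Not NE.
(Moderate, None): Brand 1 gets 1, best alternative -1; Brand 2 gets 2, best alternative 1. No profitable deviation — NE.
(Moderate, Light): Brand 2 can switch to None (-1 → 2). Not NE.
(Moderate, Moderate): Brand 1 can switch to Light (-4 → -2). Not NE.
(Heavy, None): Brand 1 can switch to Moderate (-1 → 1). Not NE.
(Heavy, Light): Brand 1 can switch to Moderate (0 → 3). Not NE.
(Heavy, Moderate): Brand 1 can switch to Light (-5 → -2). Not NE.
(Blitz, None): Brand 1 can switch to Light (-4 → -2). Not NE.
(Blitz, Light): Brand 1 can switch to Light (-2 → -1). Not NE.
(The remaining 1 profile has a profitable deviation by the same check.)

Pure NE: (Moderate, None)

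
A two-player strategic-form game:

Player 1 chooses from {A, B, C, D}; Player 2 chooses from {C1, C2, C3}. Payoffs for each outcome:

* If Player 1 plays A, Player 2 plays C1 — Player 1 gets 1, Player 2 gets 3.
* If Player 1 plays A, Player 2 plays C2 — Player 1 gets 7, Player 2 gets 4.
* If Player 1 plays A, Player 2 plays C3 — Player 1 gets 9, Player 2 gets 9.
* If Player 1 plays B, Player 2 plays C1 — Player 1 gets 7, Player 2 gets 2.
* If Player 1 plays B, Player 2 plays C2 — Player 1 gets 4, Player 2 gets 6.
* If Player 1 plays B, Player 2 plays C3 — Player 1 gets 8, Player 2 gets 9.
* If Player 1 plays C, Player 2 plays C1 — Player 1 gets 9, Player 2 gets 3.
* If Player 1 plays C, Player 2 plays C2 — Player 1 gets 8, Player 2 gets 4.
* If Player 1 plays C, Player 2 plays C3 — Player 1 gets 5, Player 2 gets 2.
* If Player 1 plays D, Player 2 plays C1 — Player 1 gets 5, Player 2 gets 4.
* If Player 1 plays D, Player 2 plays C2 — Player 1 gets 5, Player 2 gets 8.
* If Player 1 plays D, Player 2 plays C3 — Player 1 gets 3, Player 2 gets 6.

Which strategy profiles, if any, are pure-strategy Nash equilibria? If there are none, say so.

Player 1 against C1: payoffs 1, 7, 9, 5 → best response C.
Player 1 against C2: payoffs 7, 4, 8, 5 → best response C.
Player 1 against C3: payoffs 9, 8, 5, 3 → best response A.
Player 2 against A: payoffs 3, 4, 9 → best response C3.
Player 2 against B: payoffs 2, 6, 9 → best response C3.
Player 2 against C: payoffs 3, 4, 2 → best response C2.
Player 2 against D: payoffs 4, 8, 6 → best response C2.
Mutual best responses: (A, C3); (C, C2).

(A, C3), (C, C2)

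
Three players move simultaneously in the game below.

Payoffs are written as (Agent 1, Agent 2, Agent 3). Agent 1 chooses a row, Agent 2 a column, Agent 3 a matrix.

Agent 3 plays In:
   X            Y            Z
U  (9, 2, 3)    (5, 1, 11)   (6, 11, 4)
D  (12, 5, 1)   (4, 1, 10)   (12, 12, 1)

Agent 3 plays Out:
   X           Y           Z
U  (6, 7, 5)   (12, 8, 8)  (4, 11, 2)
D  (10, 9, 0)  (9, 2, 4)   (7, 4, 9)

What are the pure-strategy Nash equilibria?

Mark each player's best response to every combination of opponents' strategies; a profile where every player is best-responding is a pure Nash equilibrium.
Agent 1 against (X, In): payoffs 9, 12 → best response D.
Agent 1 against (X, Out): payoffs 6, 10 → best response D.
Agent 1 against (Y, In): payoffs 5, 4 → best response U.
Agent 1 against (Y, Out): payoffs 12, 9 → best response U.
Agent 1 against (Z, In): payoffs 6, 12 → best response D.
Agent 1 against (Z, Out): payoffs 4, 7 → best response D.
Agent 2 against (U, In): payoffs 2, 1, 11 → best response Z.
Agent 2 against (U, Out): payoffs 7, 8, 11 → best response Z.
Agent 2 against (D, In): payoffs 5, 1, 12 → best response Z.
Agent 2 against (D, Out): payoffs 9, 2, 4 → best response X.
Agent 3 against (U, X): payoffs 3, 5 → best response Out.
Agent 3 against (U, Y): payoffs 11, 8 → best response In.
Agent 3 against (U, Z): payoffs 4, 2 → best response In.
Agent 3 against (D, X): payoffs 1, 0 → best response In.
Agent 3 against (D, Y): payoffs 10, 4 → best response In.
Agent 3 against (D, Z): payoffs 1, 9 → best response Out.
No profile is a mutual best response for all players.

none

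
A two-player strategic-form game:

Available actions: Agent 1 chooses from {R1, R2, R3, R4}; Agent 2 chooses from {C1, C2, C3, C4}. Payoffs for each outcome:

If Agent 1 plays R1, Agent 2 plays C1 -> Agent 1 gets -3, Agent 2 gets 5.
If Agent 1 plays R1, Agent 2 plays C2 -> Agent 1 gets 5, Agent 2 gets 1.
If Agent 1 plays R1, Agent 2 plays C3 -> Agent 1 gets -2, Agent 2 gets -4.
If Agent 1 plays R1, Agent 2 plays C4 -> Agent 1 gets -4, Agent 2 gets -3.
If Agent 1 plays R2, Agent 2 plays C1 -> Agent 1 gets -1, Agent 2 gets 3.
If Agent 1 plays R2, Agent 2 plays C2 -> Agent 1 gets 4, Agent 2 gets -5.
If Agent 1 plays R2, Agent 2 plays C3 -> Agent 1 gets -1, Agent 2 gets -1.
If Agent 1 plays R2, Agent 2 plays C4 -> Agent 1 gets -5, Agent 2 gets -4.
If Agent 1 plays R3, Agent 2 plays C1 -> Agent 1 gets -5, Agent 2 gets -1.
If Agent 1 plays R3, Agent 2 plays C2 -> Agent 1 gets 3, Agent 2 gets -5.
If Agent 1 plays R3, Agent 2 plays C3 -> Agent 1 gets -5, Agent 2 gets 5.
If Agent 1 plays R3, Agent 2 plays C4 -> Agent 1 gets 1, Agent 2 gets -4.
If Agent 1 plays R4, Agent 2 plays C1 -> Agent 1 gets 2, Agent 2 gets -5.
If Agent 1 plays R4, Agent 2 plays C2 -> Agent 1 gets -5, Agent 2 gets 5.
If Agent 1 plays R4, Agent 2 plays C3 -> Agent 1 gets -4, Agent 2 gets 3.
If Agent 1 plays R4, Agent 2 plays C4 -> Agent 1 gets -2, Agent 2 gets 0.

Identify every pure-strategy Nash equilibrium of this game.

(R1, C1): Agent 1 can switch to R2 (-3 → -1). Not NE.
(R1, C2): Agent 2 can switch to C1 (1 → 5). Not NE.
(R1, C3): Agent 1 can switch to R2 (-2 → -1). Not NE.
(R1, C4): Agent 1 can switch to R3 (-4 → 1). Not NE.
(R2, C1): Agent 1 can switch to R4 (-1 → 2). Not NE.
(R2, C2): Agent 1 can switch to R1 (4 → 5). Not NE.
(R2, C3): Agent 2 can switch to C1 (-1 → 3). Not NE.
(R2, C4): Agent 1 can switch to R1 (-5 → -4). Not NE.
(The remaining 8 profiles each have a profitable deviation by the same check.)

There is no pure-strategy Nash equilibrium.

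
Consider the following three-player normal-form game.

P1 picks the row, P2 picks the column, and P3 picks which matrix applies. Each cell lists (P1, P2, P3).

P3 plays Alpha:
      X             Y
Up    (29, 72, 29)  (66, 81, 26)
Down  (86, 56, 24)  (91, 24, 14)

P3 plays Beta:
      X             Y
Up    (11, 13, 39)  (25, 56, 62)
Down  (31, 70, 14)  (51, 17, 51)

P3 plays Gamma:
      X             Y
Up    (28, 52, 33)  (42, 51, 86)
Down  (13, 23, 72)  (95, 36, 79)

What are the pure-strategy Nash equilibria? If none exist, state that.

Pure NE: (Down, Y, Gamma)

P1 against (X, Alpha): payoffs 29, 86 → best response Down.
P1 against (X, Beta): payoffs 11, 31 → best response Down.
P1 against (X, Gamma): payoffs 28, 13 → best response Up.
P1 against (Y, Alpha): payoffs 66, 91 → best response Down.
P1 against (Y, Beta): payoffs 25, 51 → best response Down.
P1 against (Y, Gamma): payoffs 42, 95 → best response Down.
P2 against (Up, Alpha): payoffs 72, 81 → best response Y.
P2 against (Up, Beta): payoffs 13, 56 → best response Y.
P2 against (Up, Gamma): payoffs 52, 51 → best response X.
P2 against (Down, Alpha): payoffs 56, 24 → best response X.
P2 against (Down, Beta): payoffs 70, 17 → best response X.
P2 against (Down, Gamma): payoffs 23, 36 → best response Y.
P3 against (Up, X): payoffs 29, 39, 33 → best response Beta.
P3 against (Up, Y): payoffs 26, 62, 86 → best response Gamma.
P3 against (Down, X): payoffs 24, 14, 72 → best response Gamma.
P3 against (Down, Y): payoffs 14, 51, 79 → best response Gamma.
Mutual best responses: (Down, Y, Gamma).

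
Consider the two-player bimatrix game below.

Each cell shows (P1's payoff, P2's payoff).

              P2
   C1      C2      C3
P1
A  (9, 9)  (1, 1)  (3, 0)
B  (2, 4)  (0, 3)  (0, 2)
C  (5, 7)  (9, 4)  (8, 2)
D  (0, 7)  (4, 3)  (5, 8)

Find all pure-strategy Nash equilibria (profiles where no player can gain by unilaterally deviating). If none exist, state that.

(A, C1): P1 gets 9, best alternative 5; P2 gets 9, best alternative 1. No profitable deviation — NE.
(A, C2): P1 can switch to C (1 → 9). Not NE.
(A, C3): P1 can switch to C (3 → 8). Not NE.
(B, C1): P1 can switch to A (2 → 9). Not NE.
(B, C2): P1 can switch to A (0 → 1). Not NE.
(B, C3): P1 can switch to A (0 → 3). Not NE.
(C, C1): P1 can switch to A (5 → 9). Not NE.
(C, C2): P2 can switch to C1 (4 → 7). Not NE.
(C, C3): P2 can switch to C1 (2 → 7). Not NE.
(D, C1): P1 can switch to A (0 → 9). Not NE.
(D, C2): P1 can switch to C (4 → 9). Not NE.
(D, C3): P1 can switch to C (5 → 8). Not NE.

(A, C1)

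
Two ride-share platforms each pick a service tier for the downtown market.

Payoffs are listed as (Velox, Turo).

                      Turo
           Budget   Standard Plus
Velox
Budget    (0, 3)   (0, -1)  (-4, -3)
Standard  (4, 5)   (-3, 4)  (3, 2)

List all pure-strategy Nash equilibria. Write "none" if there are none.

Pure NE: (Standard, Budget)

For each strategy profile, look for a profitable unilateral deviation.
(Budget, Budget): Velox can switch to Standard (0 → 4). Not NE.
(Budget, Standard): Turo can switch to Budget (-1 → 3). Not NE.
(Budget, Plus): Velox can switch to Standard (-4 → 3). Not NE.
(Standard, Budget): Velox gets 4, best alternative 0; Turo gets 5, best alternative 4. No profitable deviation — NE.
(Standard, Standard): Velox can switch to Budget (-3 → 0). Not NE.
(Standard, Plus): Turo can switch to Budget (2 → 5). Not NE.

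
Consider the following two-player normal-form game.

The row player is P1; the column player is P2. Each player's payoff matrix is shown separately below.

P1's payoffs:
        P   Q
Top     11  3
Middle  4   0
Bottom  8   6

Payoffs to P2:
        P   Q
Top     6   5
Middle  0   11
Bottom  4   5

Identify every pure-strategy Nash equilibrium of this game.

Pure-strategy Nash equilibria: (Top, P), (Bottom, Q)

For each strategy profile, look for a profitable unilateral deviation.
(Top, P): P1 gets 11, best alternative 8; P2 gets 6, best alternative 5. No profitable deviation — NE.
(Top, Q): P1 can switch to Bottom (3 → 6). Not NE.
(Middle, P): P1 can switch to Top (4 → 11). Not NE.
(Middle, Q): P1 can switch to Top (0 → 3). Not NE.
(Bottom, P): P1 can switch to Top (8 → 11). Not NE.
(Bottom, Q): P1 gets 6, best alternative 3; P2 gets 5, best alternative 4. No profitable deviation — NE.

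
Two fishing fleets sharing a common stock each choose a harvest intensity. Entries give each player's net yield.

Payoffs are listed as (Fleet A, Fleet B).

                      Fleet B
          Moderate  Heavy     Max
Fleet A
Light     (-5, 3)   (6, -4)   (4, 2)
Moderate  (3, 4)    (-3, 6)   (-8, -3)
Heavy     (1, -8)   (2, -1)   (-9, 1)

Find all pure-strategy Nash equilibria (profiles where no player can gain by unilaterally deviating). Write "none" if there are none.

Fleet A against Moderate: payoffs -5, 3, 1 → best response Moderate.
Fleet A against Heavy: payoffs 6, -3, 2 → best response Light.
Fleet A against Max: payoffs 4, -8, -9 → best response Light.
Fleet B against Light: payoffs 3, -4, 2 → best response Moderate.
Fleet B against Moderate: payoffs 4, 6, -3 → best response Heavy.
Fleet B against Heavy: payoffs -8, -1, 1 → best response Max.
No profile is a mutual best response for all players.

This game has no pure Nash equilibrium.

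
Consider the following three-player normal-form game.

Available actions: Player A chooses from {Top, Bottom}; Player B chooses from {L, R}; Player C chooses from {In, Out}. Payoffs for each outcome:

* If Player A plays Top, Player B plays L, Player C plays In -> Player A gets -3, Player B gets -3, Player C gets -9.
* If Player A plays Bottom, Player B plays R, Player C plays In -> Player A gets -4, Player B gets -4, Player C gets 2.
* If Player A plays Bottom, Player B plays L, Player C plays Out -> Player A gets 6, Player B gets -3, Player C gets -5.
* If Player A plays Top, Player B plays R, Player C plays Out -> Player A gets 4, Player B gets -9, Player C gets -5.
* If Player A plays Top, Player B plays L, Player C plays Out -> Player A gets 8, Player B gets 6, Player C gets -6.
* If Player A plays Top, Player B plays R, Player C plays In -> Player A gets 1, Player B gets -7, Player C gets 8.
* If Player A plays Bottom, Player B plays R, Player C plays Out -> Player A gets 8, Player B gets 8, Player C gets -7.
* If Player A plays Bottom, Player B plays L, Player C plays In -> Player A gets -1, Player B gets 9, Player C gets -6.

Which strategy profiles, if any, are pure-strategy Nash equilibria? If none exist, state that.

The unique pure-strategy Nash equilibrium is (Top, L, Out).

(Top, L, In): Player A can switch to Bottom (-3 → -1). Not NE.
(Top, L, Out): Player A gets 8, best alternative 6; Player B gets 6, best alternative -9; Player C gets -6, best alternative -9. No profitable deviation — NE.
(Top, R, In): Player B can switch to L (-7 → -3). Not NE.
(Top, R, Out): Player A can switch to Bottom (4 → 8). Not NE.
(Bottom, L, In): Player C can switch to Out (-6 → -5). Not NE.
(Bottom, L, Out): Player A can switch to Top (6 → 8). Not NE.
(Bottom, R, In): Player A can switch to Top (-4 → 1). Not NE.
(The remaining 1 profile has a profitable deviation by the same check.)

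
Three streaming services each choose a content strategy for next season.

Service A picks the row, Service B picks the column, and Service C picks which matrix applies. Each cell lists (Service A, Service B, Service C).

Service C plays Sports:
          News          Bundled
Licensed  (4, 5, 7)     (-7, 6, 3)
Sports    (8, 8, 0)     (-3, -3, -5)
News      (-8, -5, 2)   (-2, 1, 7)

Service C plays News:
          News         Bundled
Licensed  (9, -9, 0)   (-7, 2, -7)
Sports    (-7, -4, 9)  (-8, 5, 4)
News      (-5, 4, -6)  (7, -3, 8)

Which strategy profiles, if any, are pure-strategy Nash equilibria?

This game has no pure Nash equilibrium.

Service A against (News, Sports): payoffs 4, 8, -8 → best response Sports.
Service A against (News, News): payoffs 9, -7, -5 → best response Licensed.
Service A against (Bundled, Sports): payoffs -7, -3, -2 → best response News.
Service A against (Bundled, News): payoffs -7, -8, 7 → best response News.
Service B against (Licensed, Sports): payoffs 5, 6 → best response Bundled.
Service B against (Licensed, News): payoffs -9, 2 → best response Bundled.
Service B against (Sports, Sports): payoffs 8, -3 → best response News.
Service B against (Sports, News): payoffs -4, 5 → best response Bundled.
Service B against (News, Sports): payoffs -5, 1 → best response Bundled.
Service B against (News, News): payoffs 4, -3 → best response News.
Service C against (Licensed, News): payoffs 7, 0 → best response Sports.
Service C against (Licensed, Bundled): payoffs 3, -7 → best response Sports.
Service C against (Sports, News): payoffs 0, 9 → best response News.
Service C against (Sports, Bundled): payoffs -5, 4 → best response News.
Service C against (News, News): payoffs 2, -6 → best response Sports.
Service C against (News, Bundled): payoffs 7, 8 → best response News.
No profile is a mutual best response for all players.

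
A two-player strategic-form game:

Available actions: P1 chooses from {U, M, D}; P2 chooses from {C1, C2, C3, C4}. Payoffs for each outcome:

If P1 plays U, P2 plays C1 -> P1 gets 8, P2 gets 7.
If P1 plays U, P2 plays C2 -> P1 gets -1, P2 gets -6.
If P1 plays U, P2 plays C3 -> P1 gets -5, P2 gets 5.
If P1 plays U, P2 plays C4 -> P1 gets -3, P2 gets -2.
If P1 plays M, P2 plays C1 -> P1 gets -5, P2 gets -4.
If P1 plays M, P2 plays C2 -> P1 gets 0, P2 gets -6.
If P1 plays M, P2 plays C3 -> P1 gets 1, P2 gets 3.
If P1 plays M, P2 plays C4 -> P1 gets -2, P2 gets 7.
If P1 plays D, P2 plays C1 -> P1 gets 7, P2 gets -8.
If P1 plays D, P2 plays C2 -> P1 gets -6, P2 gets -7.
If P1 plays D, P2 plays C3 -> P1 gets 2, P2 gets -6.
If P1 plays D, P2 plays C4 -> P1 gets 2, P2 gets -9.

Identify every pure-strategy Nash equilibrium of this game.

Pure-strategy Nash equilibria: (U, C1), (D, C3)

(U, C1): P1 gets 8, best alternative 7; P2 gets 7, best alternative 5. No profitable deviation — NE.
(U, C2): P1 can switch to M (-1 → 0). Not NE.
(U, C3): P1 can switch to M (-5 → 1). Not NE.
(U, C4): P1 can switch to M (-3 → -2). Not NE.
(M, C1): P1 can switch to U (-5 → 8). Not NE.
(M, C2): P2 can switch to C1 (-6 → -4). Not NE.
(M, C3): P1 can switch to D (1 → 2). Not NE.
(M, C4): P1 can switch to D (-2 → 2). Not NE.
(D, C1): P1 can switch to U (7 → 8). Not NE.
(D, C3): P1 gets 2, best alternative 1; P2 gets -6, best alternative -7. No profitable deviation — NE.
(The remaining 2 profiles each have a profitable deviation by the same check.)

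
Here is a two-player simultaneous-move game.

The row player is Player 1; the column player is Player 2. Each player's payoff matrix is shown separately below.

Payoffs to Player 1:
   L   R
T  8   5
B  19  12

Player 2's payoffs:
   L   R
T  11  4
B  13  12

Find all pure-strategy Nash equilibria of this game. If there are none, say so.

Pure NE: (B, L)

(T, L): Player 1 can switch to B (8 → 19). Not NE.
(T, R): Player 1 can switch to B (5 → 12). Not NE.
(B, L): Player 1 gets 19, best alternative 8; Player 2 gets 13, best alternative 12. No profitable deviation — NE.
(B, R): Player 2 can switch to L (12 → 13). Not NE.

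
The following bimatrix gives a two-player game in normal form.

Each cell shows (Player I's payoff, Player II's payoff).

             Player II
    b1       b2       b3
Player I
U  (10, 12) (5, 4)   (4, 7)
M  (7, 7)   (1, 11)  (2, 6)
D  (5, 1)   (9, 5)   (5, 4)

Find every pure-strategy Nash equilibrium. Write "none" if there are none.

(U, b1): Player I gets 10, best alternative 7; Player II gets 12, best alternative 7. No profitable deviation — NE.
(U, b2): Player I can switch to D (5 → 9). Not NE.
(U, b3): Player I can switch to D (4 → 5). Not NE.
(M, b1): Player I can switch to U (7 → 10). Not NE.
(M, b2): Player I can switch to U (1 → 5). Not NE.
(M, b3): Player I can switch to U (2 → 4). Not NE.
(D, b1): Player I can switch to U (5 → 10). Not NE.
(D, b2): Player I gets 9, best alternative 5; Player II gets 5, best alternative 4. No profitable deviation — NE.
(The remaining 1 profile has a profitable deviation by the same check.)

The pure Nash equilibria are (U, b1), (D, b2).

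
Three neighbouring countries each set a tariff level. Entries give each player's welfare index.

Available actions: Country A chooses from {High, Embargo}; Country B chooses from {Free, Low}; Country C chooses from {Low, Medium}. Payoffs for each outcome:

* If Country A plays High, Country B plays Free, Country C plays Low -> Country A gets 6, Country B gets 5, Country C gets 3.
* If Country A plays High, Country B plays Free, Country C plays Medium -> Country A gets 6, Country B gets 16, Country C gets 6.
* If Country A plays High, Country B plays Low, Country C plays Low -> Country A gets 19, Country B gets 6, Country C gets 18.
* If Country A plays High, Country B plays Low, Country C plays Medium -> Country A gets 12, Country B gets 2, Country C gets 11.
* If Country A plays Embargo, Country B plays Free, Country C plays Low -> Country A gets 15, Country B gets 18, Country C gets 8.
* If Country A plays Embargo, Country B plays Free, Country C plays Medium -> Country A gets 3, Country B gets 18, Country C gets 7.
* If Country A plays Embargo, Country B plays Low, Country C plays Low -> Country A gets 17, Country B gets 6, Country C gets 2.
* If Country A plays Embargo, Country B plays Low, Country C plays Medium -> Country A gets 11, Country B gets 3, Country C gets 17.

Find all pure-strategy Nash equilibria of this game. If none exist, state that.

Pure-strategy Nash equilibria: (High, Free, Medium) and (High, Low, Low) and (Embargo, Free, Low)

(High, Free, Low): Country A can switch to Embargo (6 → 15). Not NE.
(High, Free, Medium): Country A gets 6, best alternative 3; Country B gets 16, best alternative 2; Country C gets 6, best alternative 3. No profitable deviation — NE.
(High, Low, Low): Country A gets 19, best alternative 17; Country B gets 6, best alternative 5; Country C gets 18, best alternative 11. No profitable deviation — NE.
(High, Low, Medium): Country B can switch to Free (2 → 16). Not NE.
(Embargo, Free, Low): Country A gets 15, best alternative 6; Country B gets 18, best alternative 6; Country C gets 8, best alternative 7. No profitable deviation — NE.
(Embargo, Free, Medium): Country A can switch to High (3 → 6). Not NE.
(Embargo, Low, Low): Country A can switch to High (17 → 19). Not NE.
(Embargo, Low, Medium): Country A can switch to High (11 → 12). Not NE.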